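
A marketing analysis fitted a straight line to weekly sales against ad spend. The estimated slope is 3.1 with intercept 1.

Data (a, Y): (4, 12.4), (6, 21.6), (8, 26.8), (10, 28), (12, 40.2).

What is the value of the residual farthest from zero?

e = -4

a=4: ŷ = 1 + 3.1·4 = 13.4; e = 12.4 − 13.4 = -1
a=6: ŷ = 1 + 3.1·6 = 19.6; e = 21.6 − 19.6 = 2
a=8: ŷ = 1 + 3.1·8 = 25.8; e = 26.8 − 25.8 = 1
a=10: ŷ = 1 + 3.1·10 = 32; e = 28 − 32 = -4
a=12: ŷ = 1 + 3.1·12 = 38.2; e = 40.2 − 38.2 = 2
Largest |e| is 4 at a = 10, residual -4.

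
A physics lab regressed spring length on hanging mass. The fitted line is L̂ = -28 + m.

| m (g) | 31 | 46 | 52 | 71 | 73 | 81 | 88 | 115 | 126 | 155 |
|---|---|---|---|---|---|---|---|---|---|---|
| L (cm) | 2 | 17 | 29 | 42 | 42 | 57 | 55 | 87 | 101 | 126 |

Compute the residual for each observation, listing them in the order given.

m=31: L̂ = -28 + 31 = 3; e = 2 − 3 = -1
m=46: L̂ = -28 + 46 = 18; e = 17 − 18 = -1
m=52: L̂ = -28 + 52 = 24; e = 29 − 24 = 5
m=71: L̂ = -28 + 71 = 43; e = 42 − 43 = -1
m=73: L̂ = -28 + 73 = 45; e = 42 − 45 = -3
m=81: L̂ = -28 + 81 = 53; e = 57 − 53 = 4
m=88: L̂ = -28 + 88 = 60; e = 55 − 60 = -5
m=115: L̂ = -28 + 115 = 87; e = 87 − 87 = 0
m=126: L̂ = -28 + 126 = 98; e = 101 − 98 = 3
m=155: L̂ = -28 + 155 = 127; e = 126 − 127 = -1

-1, -1, 5, -1, -3, 4, -5, 0, 3, -1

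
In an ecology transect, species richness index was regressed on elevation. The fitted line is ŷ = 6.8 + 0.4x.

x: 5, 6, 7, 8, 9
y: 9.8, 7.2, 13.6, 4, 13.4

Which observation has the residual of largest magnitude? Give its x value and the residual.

x=5: ŷ = 6.8 + 0.4·5 = 8.8; e = 9.8 − 8.8 = 1
x=6: ŷ = 6.8 + 0.4·6 = 9.2; e = 7.2 − 9.2 = -2
x=7: ŷ = 6.8 + 0.4·7 = 9.6; e = 13.6 − 9.6 = 4
x=8: ŷ = 6.8 + 0.4·8 = 10; e = 4 − 10 = -6
x=9: ŷ = 6.8 + 0.4·9 = 10.4; e = 13.4 − 10.4 = 3
Largest |e| is 6 at x = 8, residual -6.

x = 8, e = -6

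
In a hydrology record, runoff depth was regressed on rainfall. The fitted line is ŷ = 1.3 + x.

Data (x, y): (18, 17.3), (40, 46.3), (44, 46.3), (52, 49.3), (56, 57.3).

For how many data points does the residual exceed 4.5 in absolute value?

1

x=18: ŷ = 1.3 + 18 = 19.3; e = 17.3 − 19.3 = -2
x=40: ŷ = 1.3 + 40 = 41.3; e = 46.3 − 41.3 = 5
x=44: ŷ = 1.3 + 44 = 45.3; e = 46.3 − 45.3 = 1
x=52: ŷ = 1.3 + 52 = 53.3; e = 49.3 − 53.3 = -4
x=56: ŷ = 1.3 + 56 = 57.3; e = 57.3 − 57.3 = 0
|e| > 4.5: x=40 (|e|=5) → 1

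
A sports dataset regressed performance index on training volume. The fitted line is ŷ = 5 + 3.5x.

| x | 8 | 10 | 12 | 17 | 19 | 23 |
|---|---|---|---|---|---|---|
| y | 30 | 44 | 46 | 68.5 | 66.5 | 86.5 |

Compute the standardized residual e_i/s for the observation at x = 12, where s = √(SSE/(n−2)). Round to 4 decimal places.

x=8: ŷ = 5 + 3.5·8 = 33; e = 30 − 33 = -3
x=10: ŷ = 5 + 3.5·10 = 40; e = 44 − 40 = 4
x=12: ŷ = 5 + 3.5·12 = 47; e = 46 − 47 = -1
x=17: ŷ = 5 + 3.5·17 = 64.5; e = 68.5 − 64.5 = 4
x=19: ŷ = 5 + 3.5·19 = 71.5; e = 66.5 − 71.5 = -5
x=23: ŷ = 5 + 3.5·23 = 85.5; e = 86.5 − 85.5 = 1
SSE = 9 + 16 + 1 + 16 + 25 + 1 = 68
s = √(68/4) = 4.12311
e/s = -1 / 4.12311 = -0.2425

-0.2425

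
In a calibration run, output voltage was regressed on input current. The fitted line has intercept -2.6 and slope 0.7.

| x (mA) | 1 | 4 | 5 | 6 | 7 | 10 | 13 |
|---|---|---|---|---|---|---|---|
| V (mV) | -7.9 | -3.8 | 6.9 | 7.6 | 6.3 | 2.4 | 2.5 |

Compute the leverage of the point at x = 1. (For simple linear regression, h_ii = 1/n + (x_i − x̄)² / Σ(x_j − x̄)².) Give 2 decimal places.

h = 0.47

x̄ = (1 + 4 + 5 + 6 + 7 + 10 + 13)/7 = 6.57143
Σ(x − x̄)² = 31.0408 + 6.61224 + 2.46939 + 0.326531 + 0.183673 + 11.7551 + 41.3265 = 93.7143
h = 1/7 + (-5.57143)²/93.7143 = 0.142857 + 0.331228 = 0.47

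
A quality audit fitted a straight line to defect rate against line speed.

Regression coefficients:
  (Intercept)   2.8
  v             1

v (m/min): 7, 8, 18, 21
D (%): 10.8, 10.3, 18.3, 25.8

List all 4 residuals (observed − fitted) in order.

v=7: D̂ = 2.8 + 7 = 9.8; r = 10.8 − 9.8 = 1
v=8: D̂ = 2.8 + 8 = 10.8; r = 10.3 − 10.8 = -0.5
v=18: D̂ = 2.8 + 18 = 20.8; r = 18.3 − 20.8 = -2.5
v=21: D̂ = 2.8 + 21 = 23.8; r = 25.8 − 23.8 = 2

1, -0.5, -2.5, 2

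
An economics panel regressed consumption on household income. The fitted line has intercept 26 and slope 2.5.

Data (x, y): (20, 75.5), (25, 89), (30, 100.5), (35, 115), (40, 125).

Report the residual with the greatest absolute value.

x=20: ŷ = 26 + 2.5·20 = 76; e = 75.5 − 76 = -0.5
x=25: ŷ = 26 + 2.5·25 = 88.5; e = 89 − 88.5 = 0.5
x=30: ŷ = 26 + 2.5·30 = 101; e = 100.5 − 101 = -0.5
x=35: ŷ = 26 + 2.5·35 = 113.5; e = 115 − 113.5 = 1.5
x=40: ŷ = 26 + 2.5·40 = 126; e = 125 − 126 = -1
Largest |e| is 1.5 at x = 35, residual 1.5.

e = 1.5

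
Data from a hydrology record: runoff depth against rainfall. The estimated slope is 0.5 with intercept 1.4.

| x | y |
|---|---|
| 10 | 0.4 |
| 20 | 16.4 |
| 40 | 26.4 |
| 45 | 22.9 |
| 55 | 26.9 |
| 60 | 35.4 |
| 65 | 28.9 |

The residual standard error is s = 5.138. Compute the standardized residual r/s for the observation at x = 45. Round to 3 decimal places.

ŷ = 1.4 + 0.5·45 = 23.9
r = 22.9 − 23.9 = -1
r/s = -1 / 5.138 = -0.195

-0.195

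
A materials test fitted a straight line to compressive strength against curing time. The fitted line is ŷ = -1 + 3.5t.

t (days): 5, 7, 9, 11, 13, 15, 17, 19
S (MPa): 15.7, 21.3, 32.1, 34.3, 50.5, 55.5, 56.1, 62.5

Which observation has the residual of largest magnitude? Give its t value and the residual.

t=5: ŷ = -1 + 3.5·5 = 16.5; e = 15.7 − 16.5 = -0.8
t=7: ŷ = -1 + 3.5·7 = 23.5; e = 21.3 − 23.5 = -2.2
t=9: ŷ = -1 + 3.5·9 = 30.5; e = 32.1 − 30.5 = 1.6
t=11: ŷ = -1 + 3.5·11 = 37.5; e = 34.3 − 37.5 = -3.2
t=13: ŷ = -1 + 3.5·13 = 44.5; e = 50.5 − 44.5 = 6
t=15: ŷ = -1 + 3.5·15 = 51.5; e = 55.5 − 51.5 = 4
t=17: ŷ = -1 + 3.5·17 = 58.5; e = 56.1 − 58.5 = -2.4
t=19: ŷ = -1 + 3.5·19 = 65.5; e = 62.5 − 65.5 = -3
Largest |e| is 6 at t = 13, residual 6.

t = 13, e = 6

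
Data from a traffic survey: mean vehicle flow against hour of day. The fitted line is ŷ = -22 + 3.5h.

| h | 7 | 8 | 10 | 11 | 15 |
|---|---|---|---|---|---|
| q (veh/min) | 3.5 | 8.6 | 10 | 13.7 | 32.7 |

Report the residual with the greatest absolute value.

r = -3

h=7: ŷ = -22 + 3.5·7 = 2.5; r = 3.5 − 2.5 = 1
h=8: ŷ = -22 + 3.5·8 = 6; r = 8.6 − 6 = 2.6
h=10: ŷ = -22 + 3.5·10 = 13; r = 10 − 13 = -3
h=11: ŷ = -22 + 3.5·11 = 16.5; r = 13.7 − 16.5 = -2.8
h=15: ŷ = -22 + 3.5·15 = 30.5; r = 32.7 − 30.5 = 2.2
Largest |r| is 3 at h = 10, residual -3.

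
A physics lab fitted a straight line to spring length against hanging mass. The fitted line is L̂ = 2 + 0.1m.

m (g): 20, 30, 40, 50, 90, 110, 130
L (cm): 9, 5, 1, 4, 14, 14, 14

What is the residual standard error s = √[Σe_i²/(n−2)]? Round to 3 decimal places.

m=20: L̂ = 2 + 0.1·20 = 4; e = 9 − 4 = 5
m=30: L̂ = 2 + 0.1·30 = 5; e = 5 − 5 = 0
m=40: L̂ = 2 + 0.1·40 = 6; e = 1 − 6 = -5
m=50: L̂ = 2 + 0.1·50 = 7; e = 4 − 7 = -3
m=90: L̂ = 2 + 0.1·90 = 11; e = 14 − 11 = 3
m=110: L̂ = 2 + 0.1·110 = 13; e = 14 − 13 = 1
m=130: L̂ = 2 + 0.1·130 = 15; e = 14 − 15 = -1
SSE = 25 + 0 + 25 + 9 + 9 + 1 + 1 = 70
s = √(70/5) = √14 ≈ 3.742

s = 3.742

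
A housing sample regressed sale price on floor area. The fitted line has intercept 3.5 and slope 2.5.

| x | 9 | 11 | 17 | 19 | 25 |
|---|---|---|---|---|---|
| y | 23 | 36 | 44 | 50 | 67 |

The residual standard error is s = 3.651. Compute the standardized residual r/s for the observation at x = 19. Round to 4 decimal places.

-0.2739

ŷ = 3.5 + 2.5·19 = 51
r = 50 − 51 = -1
r/s = -1 / 3.651 = -0.2739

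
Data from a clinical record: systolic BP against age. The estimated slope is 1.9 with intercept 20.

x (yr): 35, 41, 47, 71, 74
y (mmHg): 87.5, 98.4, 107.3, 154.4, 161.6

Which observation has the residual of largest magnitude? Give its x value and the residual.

x = 47, r = -2

x=35: ŷ = 20 + 1.9·35 = 86.5; r = 87.5 − 86.5 = 1
x=41: ŷ = 20 + 1.9·41 = 97.9; r = 98.4 − 97.9 = 0.5
x=47: ŷ = 20 + 1.9·47 = 109.3; r = 107.3 − 109.3 = -2
x=71: ŷ = 20 + 1.9·71 = 154.9; r = 154.4 − 154.9 = -0.5
x=74: ŷ = 20 + 1.9·74 = 160.6; r = 161.6 − 160.6 = 1
Largest |r| is 2 at x = 47, residual -2.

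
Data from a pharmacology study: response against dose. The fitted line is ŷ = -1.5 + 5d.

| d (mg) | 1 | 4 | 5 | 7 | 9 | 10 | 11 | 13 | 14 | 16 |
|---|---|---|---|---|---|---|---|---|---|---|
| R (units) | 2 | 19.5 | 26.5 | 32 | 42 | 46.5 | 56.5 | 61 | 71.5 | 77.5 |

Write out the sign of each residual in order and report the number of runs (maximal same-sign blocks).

7 runs

d=1: ŷ = -1.5 + 5·1 = 3.5; e = 2 − 3.5 = -1.5
d=4: ŷ = -1.5 + 5·4 = 18.5; e = 19.5 − 18.5 = 1
d=5: ŷ = -1.5 + 5·5 = 23.5; e = 26.5 − 23.5 = 3
d=7: ŷ = -1.5 + 5·7 = 33.5; e = 32 − 33.5 = -1.5
d=9: ŷ = -1.5 + 5·9 = 43.5; e = 42 − 43.5 = -1.5
d=10: ŷ = -1.5 + 5·10 = 48.5; e = 46.5 − 48.5 = -2
d=11: ŷ = -1.5 + 5·11 = 53.5; e = 56.5 − 53.5 = 3
d=13: ŷ = -1.5 + 5·13 = 63.5; e = 61 − 63.5 = -2.5
d=14: ŷ = -1.5 + 5·14 = 68.5; e = 71.5 − 68.5 = 3
d=16: ŷ = -1.5 + 5·16 = 78.5; e = 77.5 − 78.5 = -1
Signs: − + + − − − + − + −
Runs: −×1, +×2, −×3, +×1, −×1, +×1, −×1 → 7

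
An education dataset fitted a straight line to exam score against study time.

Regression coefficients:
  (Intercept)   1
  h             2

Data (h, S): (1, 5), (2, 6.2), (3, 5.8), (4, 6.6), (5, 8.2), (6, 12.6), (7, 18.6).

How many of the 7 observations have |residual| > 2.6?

h=1: ŷ = 1 + 2·1 = 3; e = 5 − 3 = 2
h=2: ŷ = 1 + 2·2 = 5; e = 6.2 − 5 = 1.2
h=3: ŷ = 1 + 2·3 = 7; e = 5.8 − 7 = -1.2
h=4: ŷ = 1 + 2·4 = 9; e = 6.6 − 9 = -2.4
h=5: ŷ = 1 + 2·5 = 11; e = 8.2 − 11 = -2.8
h=6: ŷ = 1 + 2·6 = 13; e = 12.6 − 13 = -0.4
h=7: ŷ = 1 + 2·7 = 15; e = 18.6 − 15 = 3.6
|e| > 2.6: h=5 (|e|=2.8), h=7 (|e|=3.6) → 2

2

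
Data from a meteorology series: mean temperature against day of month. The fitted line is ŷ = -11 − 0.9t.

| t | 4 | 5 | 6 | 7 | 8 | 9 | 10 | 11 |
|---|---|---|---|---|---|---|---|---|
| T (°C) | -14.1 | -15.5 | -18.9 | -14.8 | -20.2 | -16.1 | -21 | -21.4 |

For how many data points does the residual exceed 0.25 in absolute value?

t=4: ŷ = -11 − 0.9·4 = -14.6; r = -14.1 − (-14.6) = 0.5
t=5: ŷ = -11 − 0.9·5 = -15.5; r = -15.5 − (-15.5) = 0
t=6: ŷ = -11 − 0.9·6 = -16.4; r = -18.9 − (-16.4) = -2.5
t=7: ŷ = -11 − 0.9·7 = -17.3; r = -14.8 − (-17.3) = 2.5
t=8: ŷ = -11 − 0.9·8 = -18.2; r = -20.2 − (-18.2) = -2
t=9: ŷ = -11 − 0.9·9 = -19.1; r = -16.1 − (-19.1) = 3
t=10: ŷ = -11 − 0.9·10 = -20; r = -21 − (-20) = -1
t=11: ŷ = -11 − 0.9·11 = -20.9; r = -21.4 − (-20.9) = -0.5
|r| > 0.25: t=4 (|r|=0.5), t=6 (|r|=2.5), t=7 (|r|=2.5), t=8 (|r|=2), t=9 (|r|=3), t=10 (|r|=1), t=11 (|r|=0.5) → 7

7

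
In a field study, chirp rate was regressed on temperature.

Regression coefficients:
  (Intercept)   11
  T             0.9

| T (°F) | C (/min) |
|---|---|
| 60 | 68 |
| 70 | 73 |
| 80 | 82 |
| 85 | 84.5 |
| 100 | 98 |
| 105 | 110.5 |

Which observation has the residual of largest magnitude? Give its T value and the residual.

T=60: ŷ = 11 + 0.9·60 = 65; e = 68 − 65 = 3
T=70: ŷ = 11 + 0.9·70 = 74; e = 73 − 74 = -1
T=80: ŷ = 11 + 0.9·80 = 83; e = 82 − 83 = -1
T=85: ŷ = 11 + 0.9·85 = 87.5; e = 84.5 − 87.5 = -3
T=100: ŷ = 11 + 0.9·100 = 101; e = 98 − 101 = -3
T=105: ŷ = 11 + 0.9·105 = 105.5; e = 110.5 − 105.5 = 5
Largest |e| is 5 at T = 105, residual 5.

T = 105, e = 5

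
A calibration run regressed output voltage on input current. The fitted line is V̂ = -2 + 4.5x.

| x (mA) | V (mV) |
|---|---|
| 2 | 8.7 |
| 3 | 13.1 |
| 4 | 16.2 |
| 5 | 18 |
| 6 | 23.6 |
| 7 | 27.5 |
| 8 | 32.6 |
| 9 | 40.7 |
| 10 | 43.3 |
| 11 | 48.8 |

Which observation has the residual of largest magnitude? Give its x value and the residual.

x = 5, e = -2.5

x=2: V̂ = -2 + 4.5·2 = 7; e = 8.7 − 7 = 1.7
x=3: V̂ = -2 + 4.5·3 = 11.5; e = 13.1 − 11.5 = 1.6
x=4: V̂ = -2 + 4.5·4 = 16; e = 16.2 − 16 = 0.2
x=5: V̂ = -2 + 4.5·5 = 20.5; e = 18 − 20.5 = -2.5
x=6: V̂ = -2 + 4.5·6 = 25; e = 23.6 − 25 = -1.4
x=7: V̂ = -2 + 4.5·7 = 29.5; e = 27.5 − 29.5 = -2
x=8: V̂ = -2 + 4.5·8 = 34; e = 32.6 − 34 = -1.4
x=9: V̂ = -2 + 4.5·9 = 38.5; e = 40.7 − 38.5 = 2.2
x=10: V̂ = -2 + 4.5·10 = 43; e = 43.3 − 43 = 0.3
x=11: V̂ = -2 + 4.5·11 = 47.5; e = 48.8 − 47.5 = 1.3
Largest |e| is 2.5 at x = 5, residual -2.5.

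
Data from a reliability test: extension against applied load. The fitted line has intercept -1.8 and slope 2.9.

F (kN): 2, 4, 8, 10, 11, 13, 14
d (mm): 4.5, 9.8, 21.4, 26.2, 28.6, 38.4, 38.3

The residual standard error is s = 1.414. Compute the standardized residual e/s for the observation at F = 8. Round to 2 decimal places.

0.00

ŷ = -1.8 + 2.9·8 = 21.4
e = 21.4 − 21.4 = 0
e/s = 0 / 1.414 = 0.00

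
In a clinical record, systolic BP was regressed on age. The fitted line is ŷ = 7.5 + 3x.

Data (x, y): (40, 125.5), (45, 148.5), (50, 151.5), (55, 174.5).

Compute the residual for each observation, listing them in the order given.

-2, 6, -6, 2

x=40: ŷ = 7.5 + 3·40 = 127.5; r = 125.5 − 127.5 = -2
x=45: ŷ = 7.5 + 3·45 = 142.5; r = 148.5 − 142.5 = 6
x=50: ŷ = 7.5 + 3·50 = 157.5; r = 151.5 − 157.5 = -6
x=55: ŷ = 7.5 + 3·55 = 172.5; r = 174.5 − 172.5 = 2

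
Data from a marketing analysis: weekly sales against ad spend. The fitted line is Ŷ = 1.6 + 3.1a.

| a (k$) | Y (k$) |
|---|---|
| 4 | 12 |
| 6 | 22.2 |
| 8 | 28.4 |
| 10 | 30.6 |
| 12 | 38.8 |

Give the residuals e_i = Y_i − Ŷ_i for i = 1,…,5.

a=4: Ŷ = 1.6 + 3.1·4 = 14; e = 12 − 14 = -2
a=6: Ŷ = 1.6 + 3.1·6 = 20.2; e = 22.2 − 20.2 = 2
a=8: Ŷ = 1.6 + 3.1·8 = 26.4; e = 28.4 − 26.4 = 2
a=10: Ŷ = 1.6 + 3.1·10 = 32.6; e = 30.6 − 32.6 = -2
a=12: Ŷ = 1.6 + 3.1·12 = 38.8; e = 38.8 − 38.8 = 0

-2, 2, 2, -2, 0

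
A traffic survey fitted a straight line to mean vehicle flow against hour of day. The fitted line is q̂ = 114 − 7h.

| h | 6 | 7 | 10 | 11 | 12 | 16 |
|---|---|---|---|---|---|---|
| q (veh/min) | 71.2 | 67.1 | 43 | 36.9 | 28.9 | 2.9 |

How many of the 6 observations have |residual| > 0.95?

h=6: q̂ = 114 − 7·6 = 72; r = 71.2 − 72 = -0.8
h=7: q̂ = 114 − 7·7 = 65; r = 67.1 − 65 = 2.1
h=10: q̂ = 114 − 7·10 = 44; r = 43 − 44 = -1
h=11: q̂ = 114 − 7·11 = 37; r = 36.9 − 37 = -0.1
h=12: q̂ = 114 − 7·12 = 30; r = 28.9 − 30 = -1.1
h=16: q̂ = 114 − 7·16 = 2; r = 2.9 − 2 = 0.9
|r| > 0.95: h=7 (|r|=2.1), h=10 (|r|=1), h=12 (|r|=1.1) → 3

3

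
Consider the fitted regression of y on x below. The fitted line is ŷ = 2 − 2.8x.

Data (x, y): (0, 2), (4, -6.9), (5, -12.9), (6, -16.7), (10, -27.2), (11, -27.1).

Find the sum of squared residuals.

x=0: ŷ = 2 − 2.8·0 = 2; r = 2 − 2 = 0
x=4: ŷ = 2 − 2.8·4 = -9.2; r = -6.9 − (-9.2) = 2.3
x=5: ŷ = 2 − 2.8·5 = -12; r = -12.9 − (-12) = -0.9
x=6: ŷ = 2 − 2.8·6 = -14.8; r = -16.7 − (-14.8) = -1.9
x=10: ŷ = 2 − 2.8·10 = -26; r = -27.2 − (-26) = -1.2
x=11: ŷ = 2 − 2.8·11 = -28.8; r = -27.1 − (-28.8) = 1.7
SSE = 0 + 5.29 + 0.81 + 3.61 + 1.44 + 2.89 = 14.04

SSE = 14.04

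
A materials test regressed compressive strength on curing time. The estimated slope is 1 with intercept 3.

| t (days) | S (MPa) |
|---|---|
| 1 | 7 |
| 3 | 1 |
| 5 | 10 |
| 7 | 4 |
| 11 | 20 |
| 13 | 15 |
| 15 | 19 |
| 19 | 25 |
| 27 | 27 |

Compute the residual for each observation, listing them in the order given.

3, -5, 2, -6, 6, -1, 1, 3, -3

t=1: ŷ = 3 + 1 = 4; r = 7 − 4 = 3
t=3: ŷ = 3 + 3 = 6; r = 1 − 6 = -5
t=5: ŷ = 3 + 5 = 8; r = 10 − 8 = 2
t=7: ŷ = 3 + 7 = 10; r = 4 − 10 = -6
t=11: ŷ = 3 + 11 = 14; r = 20 − 14 = 6
t=13: ŷ = 3 + 13 = 16; r = 15 − 16 = -1
t=15: ŷ = 3 + 15 = 18; r = 19 − 18 = 1
t=19: ŷ = 3 + 19 = 22; r = 25 − 22 = 3
t=27: ŷ = 3 + 27 = 30; r = 27 − 30 = -3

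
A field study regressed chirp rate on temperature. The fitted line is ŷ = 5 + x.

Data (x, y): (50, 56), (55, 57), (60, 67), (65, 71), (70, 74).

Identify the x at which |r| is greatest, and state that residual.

x=50: ŷ = 5 + 50 = 55; r = 56 − 55 = 1
x=55: ŷ = 5 + 55 = 60; r = 57 − 60 = -3
x=60: ŷ = 5 + 60 = 65; r = 67 − 65 = 2
x=65: ŷ = 5 + 65 = 70; r = 71 − 70 = 1
x=70: ŷ = 5 + 70 = 75; r = 74 − 75 = -1
Largest |r| is 3 at x = 55, residual -3.

x = 55, r = -3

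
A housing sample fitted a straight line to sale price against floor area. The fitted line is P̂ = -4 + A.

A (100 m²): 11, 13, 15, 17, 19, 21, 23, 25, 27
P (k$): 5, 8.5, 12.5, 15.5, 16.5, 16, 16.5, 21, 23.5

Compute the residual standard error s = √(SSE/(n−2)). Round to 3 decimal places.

A=11: P̂ = -4 + 11 = 7; r = 5 − 7 = -2
A=13: P̂ = -4 + 13 = 9; r = 8.5 − 9 = -0.5
A=15: P̂ = -4 + 15 = 11; r = 12.5 − 11 = 1.5
A=17: P̂ = -4 + 17 = 13; r = 15.5 − 13 = 2.5
A=19: P̂ = -4 + 19 = 15; r = 16.5 − 15 = 1.5
A=21: P̂ = -4 + 21 = 17; r = 16 − 17 = -1
A=23: P̂ = -4 + 23 = 19; r = 16.5 − 19 = -2.5
A=25: P̂ = -4 + 25 = 21; r = 21 − 21 = 0
A=27: P̂ = -4 + 27 = 23; r = 23.5 − 23 = 0.5
SSE = 4 + 0.25 + 2.25 + 6.25 + 2.25 + 1 + 6.25 + 0 + 0.25 = 22.5
s = √(22.5/7) = √3.21429 ≈ 1.793

s = 1.793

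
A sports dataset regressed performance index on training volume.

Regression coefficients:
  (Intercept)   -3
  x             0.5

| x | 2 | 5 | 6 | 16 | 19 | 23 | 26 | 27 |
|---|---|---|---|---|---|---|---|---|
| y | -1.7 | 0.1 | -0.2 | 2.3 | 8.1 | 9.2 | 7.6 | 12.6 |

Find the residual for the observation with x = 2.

r = 0.3

ŷ = -3 + 0.5·2 = -2
r = -1.7 − (-2) = 0.3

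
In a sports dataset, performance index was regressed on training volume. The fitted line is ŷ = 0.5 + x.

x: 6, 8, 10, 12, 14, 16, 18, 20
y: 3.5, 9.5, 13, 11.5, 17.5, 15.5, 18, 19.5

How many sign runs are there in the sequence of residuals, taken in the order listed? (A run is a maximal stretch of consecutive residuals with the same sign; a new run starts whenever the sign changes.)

x=6: ŷ = 0.5 + 6 = 6.5; r = 3.5 − 6.5 = -3
x=8: ŷ = 0.5 + 8 = 8.5; r = 9.5 − 8.5 = 1
x=10: ŷ = 0.5 + 10 = 10.5; r = 13 − 10.5 = 2.5
x=12: ŷ = 0.5 + 12 = 12.5; r = 11.5 − 12.5 = -1
x=14: ŷ = 0.5 + 14 = 14.5; r = 17.5 − 14.5 = 3
x=16: ŷ = 0.5 + 16 = 16.5; r = 15.5 − 16.5 = -1
x=18: ŷ = 0.5 + 18 = 18.5; r = 18 − 18.5 = -0.5
x=20: ŷ = 0.5 + 20 = 20.5; r = 19.5 − 20.5 = -1
Signs: − + + − + − − −
Runs: −×1, +×2, −×1, +×1, −×3 → 5

5 runs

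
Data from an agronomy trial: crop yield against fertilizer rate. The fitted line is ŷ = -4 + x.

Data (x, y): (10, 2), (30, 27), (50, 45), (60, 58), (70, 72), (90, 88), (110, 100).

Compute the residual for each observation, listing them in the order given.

-4, 1, -1, 2, 6, 2, -6

x=10: ŷ = -4 + 10 = 6; e = 2 − 6 = -4
x=30: ŷ = -4 + 30 = 26; e = 27 − 26 = 1
x=50: ŷ = -4 + 50 = 46; e = 45 − 46 = -1
x=60: ŷ = -4 + 60 = 56; e = 58 − 56 = 2
x=70: ŷ = -4 + 70 = 66; e = 72 − 66 = 6
x=90: ŷ = -4 + 90 = 86; e = 88 − 86 = 2
x=110: ŷ = -4 + 110 = 106; e = 100 − 106 = -6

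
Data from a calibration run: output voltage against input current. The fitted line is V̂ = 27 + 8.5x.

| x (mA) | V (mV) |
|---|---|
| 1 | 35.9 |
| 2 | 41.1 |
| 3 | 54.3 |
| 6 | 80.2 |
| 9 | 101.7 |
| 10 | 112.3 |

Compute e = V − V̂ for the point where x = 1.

V̂ = 27 + 8.5·1 = 35.5
e = 35.9 − 35.5 = 0.4

e = 0.4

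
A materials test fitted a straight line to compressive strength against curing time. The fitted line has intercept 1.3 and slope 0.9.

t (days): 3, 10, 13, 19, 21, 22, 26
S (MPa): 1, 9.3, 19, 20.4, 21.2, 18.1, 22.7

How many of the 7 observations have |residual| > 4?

1

t=3: ŷ = 1.3 + 0.9·3 = 4; e = 1 − 4 = -3
t=10: ŷ = 1.3 + 0.9·10 = 10.3; e = 9.3 − 10.3 = -1
t=13: ŷ = 1.3 + 0.9·13 = 13; e = 19 − 13 = 6
t=19: ŷ = 1.3 + 0.9·19 = 18.4; e = 20.4 − 18.4 = 2
t=21: ŷ = 1.3 + 0.9·21 = 20.2; e = 21.2 − 20.2 = 1
t=22: ŷ = 1.3 + 0.9·22 = 21.1; e = 18.1 − 21.1 = -3
t=26: ŷ = 1.3 + 0.9·26 = 24.7; e = 22.7 − 24.7 = -2
|e| > 4: t=13 (|e|=6) → 1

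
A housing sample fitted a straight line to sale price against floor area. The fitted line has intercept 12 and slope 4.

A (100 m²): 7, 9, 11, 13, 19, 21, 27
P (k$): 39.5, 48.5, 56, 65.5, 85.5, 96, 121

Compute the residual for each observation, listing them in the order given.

A=7: ŷ = 12 + 4·7 = 40; r = 39.5 − 40 = -0.5
A=9: ŷ = 12 + 4·9 = 48; r = 48.5 − 48 = 0.5
A=11: ŷ = 12 + 4·11 = 56; r = 56 − 56 = 0
A=13: ŷ = 12 + 4·13 = 64; r = 65.5 − 64 = 1.5
A=19: ŷ = 12 + 4·19 = 88; r = 85.5 − 88 = -2.5
A=21: ŷ = 12 + 4·21 = 96; r = 96 − 96 = 0
A=27: ŷ = 12 + 4·27 = 120; r = 121 − 120 = 1

-0.5, 0.5, 0, 1.5, -2.5, 0, 1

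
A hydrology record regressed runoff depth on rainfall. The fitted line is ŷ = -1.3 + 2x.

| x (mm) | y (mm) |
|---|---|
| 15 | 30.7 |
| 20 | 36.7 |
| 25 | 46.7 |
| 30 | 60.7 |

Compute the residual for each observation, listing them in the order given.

2, -2, -2, 2

x=15: ŷ = -1.3 + 2·15 = 28.7; e = 30.7 − 28.7 = 2
x=20: ŷ = -1.3 + 2·20 = 38.7; e = 36.7 − 38.7 = -2
x=25: ŷ = -1.3 + 2·25 = 48.7; e = 46.7 − 48.7 = -2
x=30: ŷ = -1.3 + 2·30 = 58.7; e = 60.7 − 58.7 = 2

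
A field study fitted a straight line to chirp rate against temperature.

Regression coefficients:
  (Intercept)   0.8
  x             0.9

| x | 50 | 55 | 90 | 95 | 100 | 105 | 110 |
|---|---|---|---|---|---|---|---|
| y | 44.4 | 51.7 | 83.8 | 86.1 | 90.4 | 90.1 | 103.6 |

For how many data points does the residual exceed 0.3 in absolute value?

6

x=50: ŷ = 0.8 + 0.9·50 = 45.8; e = 44.4 − 45.8 = -1.4
x=55: ŷ = 0.8 + 0.9·55 = 50.3; e = 51.7 − 50.3 = 1.4
x=90: ŷ = 0.8 + 0.9·90 = 81.8; e = 83.8 − 81.8 = 2
x=95: ŷ = 0.8 + 0.9·95 = 86.3; e = 86.1 − 86.3 = -0.2
x=100: ŷ = 0.8 + 0.9·100 = 90.8; e = 90.4 − 90.8 = -0.4
x=105: ŷ = 0.8 + 0.9·105 = 95.3; e = 90.1 − 95.3 = -5.2
x=110: ŷ = 0.8 + 0.9·110 = 99.8; e = 103.6 − 99.8 = 3.8
|e| > 0.3: x=50 (|e|=1.4), x=55 (|e|=1.4), x=90 (|e|=2), x=100 (|e|=0.4), x=105 (|e|=5.2), x=110 (|e|=3.8) → 6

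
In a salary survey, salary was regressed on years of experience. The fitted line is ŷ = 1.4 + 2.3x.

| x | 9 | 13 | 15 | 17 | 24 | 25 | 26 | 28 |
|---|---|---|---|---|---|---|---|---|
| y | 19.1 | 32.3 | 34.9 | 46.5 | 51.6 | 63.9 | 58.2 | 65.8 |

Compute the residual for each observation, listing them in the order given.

x=9: ŷ = 1.4 + 2.3·9 = 22.1; r = 19.1 − 22.1 = -3
x=13: ŷ = 1.4 + 2.3·13 = 31.3; r = 32.3 − 31.3 = 1
x=15: ŷ = 1.4 + 2.3·15 = 35.9; r = 34.9 − 35.9 = -1
x=17: ŷ = 1.4 + 2.3·17 = 40.5; r = 46.5 − 40.5 = 6
x=24: ŷ = 1.4 + 2.3·24 = 56.6; r = 51.6 − 56.6 = -5
x=25: ŷ = 1.4 + 2.3·25 = 58.9; r = 63.9 − 58.9 = 5
x=26: ŷ = 1.4 + 2.3·26 = 61.2; r = 58.2 − 61.2 = -3
x=28: ŷ = 1.4 + 2.3·28 = 65.8; r = 65.8 − 65.8 = 0

-3, 1, -1, 6, -5, 5, -3, 0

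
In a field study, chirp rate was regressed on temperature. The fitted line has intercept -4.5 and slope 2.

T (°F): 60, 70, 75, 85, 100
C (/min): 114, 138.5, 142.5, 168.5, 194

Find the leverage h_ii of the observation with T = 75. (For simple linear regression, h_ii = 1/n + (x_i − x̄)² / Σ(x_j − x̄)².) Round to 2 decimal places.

h = 0.21

T̄ = (60 + 70 + 75 + 85 + 100)/5 = 78
Σ(T − T̄)² = 324 + 64 + 9 + 49 + 484 = 930
h = 1/5 + (-3)²/930 = 0.2 + 0.00967742 = 0.21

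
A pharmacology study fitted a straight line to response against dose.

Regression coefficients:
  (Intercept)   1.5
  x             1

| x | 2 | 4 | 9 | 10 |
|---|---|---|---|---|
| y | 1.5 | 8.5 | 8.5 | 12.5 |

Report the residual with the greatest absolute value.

r = 3

x=2: ŷ = 1.5 + 2 = 3.5; r = 1.5 − 3.5 = -2
x=4: ŷ = 1.5 + 4 = 5.5; r = 8.5 − 5.5 = 3
x=9: ŷ = 1.5 + 9 = 10.5; r = 8.5 − 10.5 = -2
x=10: ŷ = 1.5 + 10 = 11.5; r = 12.5 − 11.5 = 1
Largest |r| is 3 at x = 4, residual 3.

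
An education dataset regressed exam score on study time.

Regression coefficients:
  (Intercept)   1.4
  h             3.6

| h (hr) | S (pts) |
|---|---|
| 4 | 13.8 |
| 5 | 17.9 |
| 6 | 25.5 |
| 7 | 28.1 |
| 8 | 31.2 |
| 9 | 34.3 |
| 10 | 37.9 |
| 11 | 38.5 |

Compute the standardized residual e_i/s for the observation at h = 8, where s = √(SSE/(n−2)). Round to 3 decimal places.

0.516

h=4: Ŝ = 1.4 + 3.6·4 = 15.8; e = 13.8 − 15.8 = -2
h=5: Ŝ = 1.4 + 3.6·5 = 19.4; e = 17.9 − 19.4 = -1.5
h=6: Ŝ = 1.4 + 3.6·6 = 23; e = 25.5 − 23 = 2.5
h=7: Ŝ = 1.4 + 3.6·7 = 26.6; e = 28.1 − 26.6 = 1.5
h=8: Ŝ = 1.4 + 3.6·8 = 30.2; e = 31.2 − 30.2 = 1
h=9: Ŝ = 1.4 + 3.6·9 = 33.8; e = 34.3 − 33.8 = 0.5
h=10: Ŝ = 1.4 + 3.6·10 = 37.4; e = 37.9 − 37.4 = 0.5
h=11: Ŝ = 1.4 + 3.6·11 = 41; e = 38.5 − 41 = -2.5
SSE = 4 + 2.25 + 6.25 + 2.25 + 1 + 0.25 + 0.25 + 6.25 = 22.5
s = √(22.5/6) = 1.93649
e/s = 1 / 1.93649 = 0.516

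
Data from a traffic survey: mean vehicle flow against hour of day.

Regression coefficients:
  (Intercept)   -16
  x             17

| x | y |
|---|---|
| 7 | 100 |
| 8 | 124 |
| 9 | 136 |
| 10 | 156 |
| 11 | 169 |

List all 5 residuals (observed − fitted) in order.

-3, 4, -1, 2, -2

x=7: ŷ = -16 + 17·7 = 103; e = 100 − 103 = -3
x=8: ŷ = -16 + 17·8 = 120; e = 124 − 120 = 4
x=9: ŷ = -16 + 17·9 = 137; e = 136 − 137 = -1
x=10: ŷ = -16 + 17·10 = 154; e = 156 − 154 = 2
x=11: ŷ = -16 + 17·11 = 171; e = 169 − 171 = -2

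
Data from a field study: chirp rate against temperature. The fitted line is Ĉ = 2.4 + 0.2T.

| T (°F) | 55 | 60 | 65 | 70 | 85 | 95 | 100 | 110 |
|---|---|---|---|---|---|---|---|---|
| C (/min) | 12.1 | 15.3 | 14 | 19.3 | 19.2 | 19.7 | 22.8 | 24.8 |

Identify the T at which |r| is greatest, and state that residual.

T = 70, r = 2.9

T=55: Ĉ = 2.4 + 0.2·55 = 13.4; r = 12.1 − 13.4 = -1.3
T=60: Ĉ = 2.4 + 0.2·60 = 14.4; r = 15.3 − 14.4 = 0.9
T=65: Ĉ = 2.4 + 0.2·65 = 15.4; r = 14 − 15.4 = -1.4
T=70: Ĉ = 2.4 + 0.2·70 = 16.4; r = 19.3 − 16.4 = 2.9
T=85: Ĉ = 2.4 + 0.2·85 = 19.4; r = 19.2 − 19.4 = -0.2
T=95: Ĉ = 2.4 + 0.2·95 = 21.4; r = 19.7 − 21.4 = -1.7
T=100: Ĉ = 2.4 + 0.2·100 = 22.4; r = 22.8 − 22.4 = 0.4
T=110: Ĉ = 2.4 + 0.2·110 = 24.4; r = 24.8 − 24.4 = 0.4
Largest |r| is 2.9 at T = 70, residual 2.9.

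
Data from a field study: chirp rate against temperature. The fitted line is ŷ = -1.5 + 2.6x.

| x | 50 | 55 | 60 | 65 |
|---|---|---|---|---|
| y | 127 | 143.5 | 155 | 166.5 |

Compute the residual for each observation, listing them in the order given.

-1.5, 2, 0.5, -1

x=50: ŷ = -1.5 + 2.6·50 = 128.5; e = 127 − 128.5 = -1.5
x=55: ŷ = -1.5 + 2.6·55 = 141.5; e = 143.5 − 141.5 = 2
x=60: ŷ = -1.5 + 2.6·60 = 154.5; e = 155 − 154.5 = 0.5
x=65: ŷ = -1.5 + 2.6·65 = 167.5; e = 166.5 − 167.5 = -1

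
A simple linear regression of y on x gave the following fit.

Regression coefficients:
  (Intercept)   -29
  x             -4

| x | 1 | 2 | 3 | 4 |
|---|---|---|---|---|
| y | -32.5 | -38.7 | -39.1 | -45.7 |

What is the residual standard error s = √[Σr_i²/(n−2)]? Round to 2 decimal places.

x=1: ŷ = -29 − 4·1 = -33; r = -32.5 − (-33) = 0.5
x=2: ŷ = -29 − 4·2 = -37; r = -38.7 − (-37) = -1.7
x=3: ŷ = -29 − 4·3 = -41; r = -39.1 − (-41) = 1.9
x=4: ŷ = -29 − 4·4 = -45; r = -45.7 − (-45) = -0.7
SSE = 0.25 + 2.89 + 3.61 + 0.49 = 7.24
s = √(7.24/2) = √3.62 ≈ 1.90

s = 1.90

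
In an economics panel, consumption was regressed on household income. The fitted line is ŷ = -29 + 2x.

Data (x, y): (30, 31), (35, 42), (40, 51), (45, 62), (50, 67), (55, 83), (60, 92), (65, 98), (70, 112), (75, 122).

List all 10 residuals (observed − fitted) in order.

0, 1, 0, 1, -4, 2, 1, -3, 1, 1

x=30: ŷ = -29 + 2·30 = 31; r = 31 − 31 = 0
x=35: ŷ = -29 + 2·35 = 41; r = 42 − 41 = 1
x=40: ŷ = -29 + 2·40 = 51; r = 51 − 51 = 0
x=45: ŷ = -29 + 2·45 = 61; r = 62 − 61 = 1
x=50: ŷ = -29 + 2·50 = 71; r = 67 − 71 = -4
x=55: ŷ = -29 + 2·55 = 81; r = 83 − 81 = 2
x=60: ŷ = -29 + 2·60 = 91; r = 92 − 91 = 1
x=65: ŷ = -29 + 2·65 = 101; r = 98 − 101 = -3
x=70: ŷ = -29 + 2·70 = 111; r = 112 − 111 = 1
x=75: ŷ = -29 + 2·75 = 121; r = 122 − 121 = 1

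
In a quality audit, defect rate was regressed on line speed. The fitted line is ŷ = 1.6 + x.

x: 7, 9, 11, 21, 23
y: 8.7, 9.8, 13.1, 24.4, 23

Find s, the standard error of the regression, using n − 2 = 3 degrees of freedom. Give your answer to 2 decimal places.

x=7: ŷ = 1.6 + 7 = 8.6; e = 8.7 − 8.6 = 0.1
x=9: ŷ = 1.6 + 9 = 10.6; e = 9.8 − 10.6 = -0.8
x=11: ŷ = 1.6 + 11 = 12.6; e = 13.1 − 12.6 = 0.5
x=21: ŷ = 1.6 + 21 = 22.6; e = 24.4 − 22.6 = 1.8
x=23: ŷ = 1.6 + 23 = 24.6; e = 23 − 24.6 = -1.6
SSE = 0.01 + 0.64 + 0.25 + 3.24 + 2.56 = 6.7
s = √(6.7/3) = √2.23333 ≈ 1.49

s = 1.49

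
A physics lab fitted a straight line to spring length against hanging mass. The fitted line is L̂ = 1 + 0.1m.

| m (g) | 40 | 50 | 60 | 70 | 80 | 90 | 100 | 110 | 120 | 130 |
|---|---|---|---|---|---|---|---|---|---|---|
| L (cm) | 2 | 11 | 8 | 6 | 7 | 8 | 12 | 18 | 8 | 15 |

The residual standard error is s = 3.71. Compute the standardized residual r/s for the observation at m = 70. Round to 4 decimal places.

L̂ = 1 + 0.1·70 = 8
r = 6 − 8 = -2
r/s = -2 / 3.71 = -0.5391

-0.5391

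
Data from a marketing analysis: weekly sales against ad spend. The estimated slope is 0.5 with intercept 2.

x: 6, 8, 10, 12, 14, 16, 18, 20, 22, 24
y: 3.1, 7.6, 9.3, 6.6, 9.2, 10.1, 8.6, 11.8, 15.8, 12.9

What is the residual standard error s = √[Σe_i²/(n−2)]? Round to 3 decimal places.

s = 1.881

x=6: ŷ = 2 + 0.5·6 = 5; e = 3.1 − 5 = -1.9
x=8: ŷ = 2 + 0.5·8 = 6; e = 7.6 − 6 = 1.6
x=10: ŷ = 2 + 0.5·10 = 7; e = 9.3 − 7 = 2.3
x=12: ŷ = 2 + 0.5·12 = 8; e = 6.6 − 8 = -1.4
x=14: ŷ = 2 + 0.5·14 = 9; e = 9.2 − 9 = 0.2
x=16: ŷ = 2 + 0.5·16 = 10; e = 10.1 − 10 = 0.1
x=18: ŷ = 2 + 0.5·18 = 11; e = 8.6 − 11 = -2.4
x=20: ŷ = 2 + 0.5·20 = 12; e = 11.8 − 12 = -0.2
x=22: ŷ = 2 + 0.5·22 = 13; e = 15.8 − 13 = 2.8
x=24: ŷ = 2 + 0.5·24 = 14; e = 12.9 − 14 = -1.1
SSE = 3.61 + 2.56 + 5.29 + 1.96 + 0.04 + 0.01 + 5.76 + 0.04 + 7.84 + 1.21 = 28.32
s = √(28.32/8) = √3.54 ≈ 1.881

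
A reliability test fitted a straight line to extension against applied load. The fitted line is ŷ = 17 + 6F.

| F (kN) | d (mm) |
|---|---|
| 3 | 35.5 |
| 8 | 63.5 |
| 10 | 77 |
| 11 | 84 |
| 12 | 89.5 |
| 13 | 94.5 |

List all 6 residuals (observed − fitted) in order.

F=3: ŷ = 17 + 6·3 = 35; e = 35.5 − 35 = 0.5
F=8: ŷ = 17 + 6·8 = 65; e = 63.5 − 65 = -1.5
F=10: ŷ = 17 + 6·10 = 77; e = 77 − 77 = 0
F=11: ŷ = 17 + 6·11 = 83; e = 84 − 83 = 1
F=12: ŷ = 17 + 6·12 = 89; e = 89.5 − 89 = 0.5
F=13: ŷ = 17 + 6·13 = 95; e = 94.5 − 95 = -0.5

0.5, -1.5, 0, 1, 0.5, -0.5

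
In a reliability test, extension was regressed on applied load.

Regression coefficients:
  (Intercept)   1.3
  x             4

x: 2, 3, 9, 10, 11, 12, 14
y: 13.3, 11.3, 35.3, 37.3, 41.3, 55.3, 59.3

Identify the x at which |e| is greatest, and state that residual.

x = 12, e = 6

x=2: ŷ = 1.3 + 4·2 = 9.3; e = 13.3 − 9.3 = 4
x=3: ŷ = 1.3 + 4·3 = 13.3; e = 11.3 − 13.3 = -2
x=9: ŷ = 1.3 + 4·9 = 37.3; e = 35.3 − 37.3 = -2
x=10: ŷ = 1.3 + 4·10 = 41.3; e = 37.3 − 41.3 = -4
x=11: ŷ = 1.3 + 4·11 = 45.3; e = 41.3 − 45.3 = -4
x=12: ŷ = 1.3 + 4·12 = 49.3; e = 55.3 − 49.3 = 6
x=14: ŷ = 1.3 + 4·14 = 57.3; e = 59.3 − 57.3 = 2
Largest |e| is 6 at x = 12, residual 6.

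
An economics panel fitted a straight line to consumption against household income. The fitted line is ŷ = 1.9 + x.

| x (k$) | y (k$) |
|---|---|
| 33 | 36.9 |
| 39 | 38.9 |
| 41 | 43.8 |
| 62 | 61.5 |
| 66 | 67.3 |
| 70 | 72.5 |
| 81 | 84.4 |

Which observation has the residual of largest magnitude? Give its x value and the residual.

x=33: ŷ = 1.9 + 33 = 34.9; r = 36.9 − 34.9 = 2
x=39: ŷ = 1.9 + 39 = 40.9; r = 38.9 − 40.9 = -2
x=41: ŷ = 1.9 + 41 = 42.9; r = 43.8 − 42.9 = 0.9
x=62: ŷ = 1.9 + 62 = 63.9; r = 61.5 − 63.9 = -2.4
x=66: ŷ = 1.9 + 66 = 67.9; r = 67.3 − 67.9 = -0.6
x=70: ŷ = 1.9 + 70 = 71.9; r = 72.5 − 71.9 = 0.6
x=81: ŷ = 1.9 + 81 = 82.9; r = 84.4 − 82.9 = 1.5
Largest |r| is 2.4 at x = 62, residual -2.4.

x = 62, r = -2.4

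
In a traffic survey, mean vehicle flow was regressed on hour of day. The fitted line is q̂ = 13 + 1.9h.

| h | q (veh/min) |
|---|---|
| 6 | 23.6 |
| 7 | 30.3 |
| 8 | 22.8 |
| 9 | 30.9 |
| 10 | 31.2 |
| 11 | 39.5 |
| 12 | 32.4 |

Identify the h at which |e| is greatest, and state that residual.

h = 11, e = 5.6

h=6: q̂ = 13 + 1.9·6 = 24.4; e = 23.6 − 24.4 = -0.8
h=7: q̂ = 13 + 1.9·7 = 26.3; e = 30.3 − 26.3 = 4
h=8: q̂ = 13 + 1.9·8 = 28.2; e = 22.8 − 28.2 = -5.4
h=9: q̂ = 13 + 1.9·9 = 30.1; e = 30.9 − 30.1 = 0.8
h=10: q̂ = 13 + 1.9·10 = 32; e = 31.2 − 32 = -0.8
h=11: q̂ = 13 + 1.9·11 = 33.9; e = 39.5 − 33.9 = 5.6
h=12: q̂ = 13 + 1.9·12 = 35.8; e = 32.4 − 35.8 = -3.4
Largest |e| is 5.6 at h = 11, residual 5.6.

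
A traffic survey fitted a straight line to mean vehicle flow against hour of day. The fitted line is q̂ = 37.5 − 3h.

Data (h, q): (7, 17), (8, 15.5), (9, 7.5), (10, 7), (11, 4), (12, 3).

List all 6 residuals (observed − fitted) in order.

h=7: q̂ = 37.5 − 3·7 = 16.5; r = 17 − 16.5 = 0.5
h=8: q̂ = 37.5 − 3·8 = 13.5; r = 15.5 − 13.5 = 2
h=9: q̂ = 37.5 − 3·9 = 10.5; r = 7.5 − 10.5 = -3
h=10: q̂ = 37.5 − 3·10 = 7.5; r = 7 − 7.5 = -0.5
h=11: q̂ = 37.5 − 3·11 = 4.5; r = 4 − 4.5 = -0.5
h=12: q̂ = 37.5 − 3·12 = 1.5; r = 3 − 1.5 = 1.5

0.5, 2, -3, -0.5, -0.5, 1.5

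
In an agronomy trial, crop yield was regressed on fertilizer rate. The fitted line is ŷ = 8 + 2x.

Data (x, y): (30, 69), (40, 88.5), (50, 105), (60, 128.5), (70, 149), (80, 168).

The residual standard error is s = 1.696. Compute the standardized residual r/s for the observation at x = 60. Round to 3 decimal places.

ŷ = 8 + 2·60 = 128
r = 128.5 − 128 = 0.5
r/s = 0.5 / 1.696 = 0.295

0.295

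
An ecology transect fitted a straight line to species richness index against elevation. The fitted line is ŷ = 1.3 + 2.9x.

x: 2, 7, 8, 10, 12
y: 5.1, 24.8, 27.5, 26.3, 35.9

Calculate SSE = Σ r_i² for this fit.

SSE = 39.28

x=2: ŷ = 1.3 + 2.9·2 = 7.1; r = 5.1 − 7.1 = -2
x=7: ŷ = 1.3 + 2.9·7 = 21.6; r = 24.8 − 21.6 = 3.2
x=8: ŷ = 1.3 + 2.9·8 = 24.5; r = 27.5 − 24.5 = 3
x=10: ŷ = 1.3 + 2.9·10 = 30.3; r = 26.3 − 30.3 = -4
x=12: ŷ = 1.3 + 2.9·12 = 36.1; r = 35.9 − 36.1 = -0.2
SSE = 4 + 10.24 + 9 + 16 + 0.04 = 39.28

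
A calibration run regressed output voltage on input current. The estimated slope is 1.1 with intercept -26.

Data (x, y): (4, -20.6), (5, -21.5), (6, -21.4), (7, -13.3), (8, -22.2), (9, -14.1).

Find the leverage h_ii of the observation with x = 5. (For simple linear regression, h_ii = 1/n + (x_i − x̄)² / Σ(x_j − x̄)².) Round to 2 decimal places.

h = 0.30

x̄ = (4 + 5 + 6 + 7 + 8 + 9)/6 = 6.5
Σ(x − x̄)² = 6.25 + 2.25 + 0.25 + 0.25 + 2.25 + 6.25 = 17.5
h = 1/6 + (-1.5)²/17.5 = 0.166667 + 0.128571 = 0.30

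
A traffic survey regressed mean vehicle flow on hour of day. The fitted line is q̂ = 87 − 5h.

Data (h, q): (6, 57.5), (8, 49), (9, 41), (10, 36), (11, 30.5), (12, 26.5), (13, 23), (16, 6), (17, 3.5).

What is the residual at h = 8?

q̂ = 87 − 5·8 = 47
e = 49 − 47 = 2

e = 2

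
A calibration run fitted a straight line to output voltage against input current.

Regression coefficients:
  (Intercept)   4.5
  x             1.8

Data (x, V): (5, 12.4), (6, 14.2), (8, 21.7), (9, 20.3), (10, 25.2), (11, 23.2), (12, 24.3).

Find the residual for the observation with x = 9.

e = -0.4

V̂ = 4.5 + 1.8·9 = 20.7
e = 20.3 − 20.7 = -0.4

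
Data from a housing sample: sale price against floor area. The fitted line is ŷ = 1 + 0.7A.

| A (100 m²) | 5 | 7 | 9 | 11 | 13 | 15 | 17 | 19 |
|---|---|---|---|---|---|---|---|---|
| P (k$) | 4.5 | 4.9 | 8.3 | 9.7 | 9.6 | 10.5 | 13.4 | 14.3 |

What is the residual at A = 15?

r = -1

ŷ = 1 + 0.7·15 = 11.5
r = 10.5 − 11.5 = -1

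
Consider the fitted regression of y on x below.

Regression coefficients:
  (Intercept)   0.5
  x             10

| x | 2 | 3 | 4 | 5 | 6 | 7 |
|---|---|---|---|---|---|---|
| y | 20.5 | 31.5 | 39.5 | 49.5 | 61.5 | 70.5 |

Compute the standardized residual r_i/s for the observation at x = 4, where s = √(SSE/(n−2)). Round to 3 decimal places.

-1.000

x=2: ŷ = 0.5 + 10·2 = 20.5; r = 20.5 − 20.5 = 0
x=3: ŷ = 0.5 + 10·3 = 30.5; r = 31.5 − 30.5 = 1
x=4: ŷ = 0.5 + 10·4 = 40.5; r = 39.5 − 40.5 = -1
x=5: ŷ = 0.5 + 10·5 = 50.5; r = 49.5 − 50.5 = -1
x=6: ŷ = 0.5 + 10·6 = 60.5; r = 61.5 − 60.5 = 1
x=7: ŷ = 0.5 + 10·7 = 70.5; r = 70.5 − 70.5 = 0
SSE = 0 + 1 + 1 + 1 + 1 + 0 = 4
s = √(4/4) = 1
r/s = -1 / 1 = -1.000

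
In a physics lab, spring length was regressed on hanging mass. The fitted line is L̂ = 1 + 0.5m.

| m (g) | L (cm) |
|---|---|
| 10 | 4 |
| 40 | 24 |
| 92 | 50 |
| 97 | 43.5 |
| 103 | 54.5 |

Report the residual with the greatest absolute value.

r = -6

m=10: L̂ = 1 + 0.5·10 = 6; r = 4 − 6 = -2
m=40: L̂ = 1 + 0.5·40 = 21; r = 24 − 21 = 3
m=92: L̂ = 1 + 0.5·92 = 47; r = 50 − 47 = 3
m=97: L̂ = 1 + 0.5·97 = 49.5; r = 43.5 − 49.5 = -6
m=103: L̂ = 1 + 0.5·103 = 52.5; r = 54.5 − 52.5 = 2
Largest |r| is 6 at m = 97, residual -6.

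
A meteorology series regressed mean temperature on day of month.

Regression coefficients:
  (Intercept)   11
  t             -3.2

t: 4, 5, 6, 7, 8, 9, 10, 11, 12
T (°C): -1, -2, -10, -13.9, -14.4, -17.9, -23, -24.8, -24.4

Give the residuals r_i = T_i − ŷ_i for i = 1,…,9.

0.8, 3, -1.8, -2.5, 0.2, -0.1, -2, -0.6, 3

t=4: ŷ = 11 − 3.2·4 = -1.8; r = -1 − (-1.8) = 0.8
t=5: ŷ = 11 − 3.2·5 = -5; r = -2 − (-5) = 3
t=6: ŷ = 11 − 3.2·6 = -8.2; r = -10 − (-8.2) = -1.8
t=7: ŷ = 11 − 3.2·7 = -11.4; r = -13.9 − (-11.4) = -2.5
t=8: ŷ = 11 − 3.2·8 = -14.6; r = -14.4 − (-14.6) = 0.2
t=9: ŷ = 11 − 3.2·9 = -17.8; r = -17.9 − (-17.8) = -0.1
t=10: ŷ = 11 − 3.2·10 = -21; r = -23 − (-21) = -2
t=11: ŷ = 11 − 3.2·11 = -24.2; r = -24.8 − (-24.2) = -0.6
t=12: ŷ = 11 − 3.2·12 = -27.4; r = -24.4 − (-27.4) = 3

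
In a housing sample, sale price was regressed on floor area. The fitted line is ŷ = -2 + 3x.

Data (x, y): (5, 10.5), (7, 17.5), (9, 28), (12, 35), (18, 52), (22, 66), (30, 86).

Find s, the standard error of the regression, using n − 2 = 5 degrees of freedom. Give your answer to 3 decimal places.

s = 2.302

x=5: ŷ = -2 + 3·5 = 13; e = 10.5 − 13 = -2.5
x=7: ŷ = -2 + 3·7 = 19; e = 17.5 − 19 = -1.5
x=9: ŷ = -2 + 3·9 = 25; e = 28 − 25 = 3
x=12: ŷ = -2 + 3·12 = 34; e = 35 − 34 = 1
x=18: ŷ = -2 + 3·18 = 52; e = 52 − 52 = 0
x=22: ŷ = -2 + 3·22 = 64; e = 66 − 64 = 2
x=30: ŷ = -2 + 3·30 = 88; e = 86 − 88 = -2
SSE = 6.25 + 2.25 + 9 + 1 + 0 + 4 + 4 = 26.5
s = √(26.5/5) = √5.3 ≈ 2.302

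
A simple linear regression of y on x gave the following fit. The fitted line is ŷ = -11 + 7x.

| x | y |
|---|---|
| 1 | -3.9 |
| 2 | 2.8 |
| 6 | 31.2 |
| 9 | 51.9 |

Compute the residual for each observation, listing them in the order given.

0.1, -0.2, 0.2, -0.1

x=1: ŷ = -11 + 7·1 = -4; r = -3.9 − (-4) = 0.1
x=2: ŷ = -11 + 7·2 = 3; r = 2.8 − 3 = -0.2
x=6: ŷ = -11 + 7·6 = 31; r = 31.2 − 31 = 0.2
x=9: ŷ = -11 + 7·9 = 52; r = 51.9 − 52 = -0.1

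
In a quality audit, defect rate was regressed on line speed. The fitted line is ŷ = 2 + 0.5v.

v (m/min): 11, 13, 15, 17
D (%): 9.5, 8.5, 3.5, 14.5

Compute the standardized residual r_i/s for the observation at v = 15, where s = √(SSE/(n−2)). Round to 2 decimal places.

-1.13

v=11: ŷ = 2 + 0.5·11 = 7.5; r = 9.5 − 7.5 = 2
v=13: ŷ = 2 + 0.5·13 = 8.5; r = 8.5 − 8.5 = 0
v=15: ŷ = 2 + 0.5·15 = 9.5; r = 3.5 − 9.5 = -6
v=17: ŷ = 2 + 0.5·17 = 10.5; r = 14.5 − 10.5 = 4
SSE = 4 + 0 + 36 + 16 = 56
s = √(56/2) = 5.2915
r/s = -6 / 5.2915 = -1.13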